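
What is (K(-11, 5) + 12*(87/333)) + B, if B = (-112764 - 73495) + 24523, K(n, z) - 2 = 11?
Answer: -5983635/37 ≈ -1.6172e+5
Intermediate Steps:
K(n, z) = 13 (K(n, z) = 2 + 11 = 13)
B = -161736 (B = -186259 + 24523 = -161736)
(K(-11, 5) + 12*(87/333)) + B = (13 + 12*(87/333)) - 161736 = (13 + 12*(87*(1/333))) - 161736 = (13 + 12*(29/111)) - 161736 = (13 + 116/37) - 161736 = 597/37 - 161736 = -5983635/37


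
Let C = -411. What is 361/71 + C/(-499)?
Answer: 209320/35429 ≈ 5.9082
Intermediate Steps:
361/71 + C/(-499) = 361/71 - 411/(-499) = 361*(1/71) - 411*(-1/499) = 361/71 + 411/499 = 209320/35429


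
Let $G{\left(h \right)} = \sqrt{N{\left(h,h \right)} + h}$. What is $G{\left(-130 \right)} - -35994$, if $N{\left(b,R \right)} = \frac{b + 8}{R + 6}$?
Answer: $35994 + \frac{i \sqrt{495938}}{62} \approx 35994.0 + 11.359 i$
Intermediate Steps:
$N{\left(b,R \right)} = \frac{8 + b}{6 + R}$
$G{\left(h \right)} = \sqrt{h + \frac{8 + h}{6 + h}}$ ($G{\left(h \right)} = \sqrt{\frac{8 + h}{6 + h} + h} = \sqrt{h + \frac{8 + h}{6 + h}}$)
$G{\left(-130 \right)} - -35994 = \sqrt{\frac{8 - 130 - 130 \left(6 - 130\right)}{6 - 130}} - -35994 = \sqrt{\frac{8 - 130 - -16120}{-124}} + 35994 = \sqrt{- \frac{8 - 130 + 16120}{124}} + 35994 = \sqrt{\left(- \frac{1}{124}\right) 15998} + 35994 = \sqrt{- \frac{7999}{62}} + 35994 = \frac{i \sqrt{495938}}{62} + 35994 = 35994 + \frac{i \sqrt{495938}}{62}$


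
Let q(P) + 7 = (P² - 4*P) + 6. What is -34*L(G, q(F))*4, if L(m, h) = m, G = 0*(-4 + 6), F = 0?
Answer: 0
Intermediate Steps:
q(P) = -1 + P² - 4*P (q(P) = -7 + ((P² - 4*P) + 6) = -7 + (6 + P² - 4*P) = -1 + P² - 4*P)
G = 0 (G = 0*2 = 0)
-34*L(G, q(F))*4 = -34*0*4 = 0*4 = 0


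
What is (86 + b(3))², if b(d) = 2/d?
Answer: 67600/9 ≈ 7511.1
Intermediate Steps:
(86 + b(3))² = (86 + 2/3)² = (86 + 2*(⅓))² = (86 + ⅔)² = (260/3)² = 67600/9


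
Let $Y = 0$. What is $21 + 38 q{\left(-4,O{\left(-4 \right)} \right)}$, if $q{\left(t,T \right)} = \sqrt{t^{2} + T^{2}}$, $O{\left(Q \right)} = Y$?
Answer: $173$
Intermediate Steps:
$O{\left(Q \right)} = 0$
$q{\left(t,T \right)} = \sqrt{T^{2} + t^{2}}$
$21 + 38 q{\left(-4,O{\left(-4 \right)} \right)} = 21 + 38 \sqrt{0^{2} + \left(-4\right)^{2}} = 21 + 38 \sqrt{0 + 16} = 21 + 38 \sqrt{16} = 21 + 38 \cdot 4 = 21 + 152 = 173$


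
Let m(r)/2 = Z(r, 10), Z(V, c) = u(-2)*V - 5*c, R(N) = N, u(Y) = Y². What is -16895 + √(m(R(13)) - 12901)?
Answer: -16895 + 3*I*√1433 ≈ -16895.0 + 113.56*I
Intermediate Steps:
Z(V, c) = -5*c + 4*V (Z(V, c) = (-2)²*V - 5*c = 4*V - 5*c = -5*c + 4*V)
m(r) = -100 + 8*r (m(r) = 2*(-5*10 + 4*r) = 2*(-50 + 4*r) = -100 + 8*r)
-16895 + √(m(R(13)) - 12901) = -16895 + √((-100 + 8*13) - 12901) = -16895 + √((-100 + 104) - 12901) = -16895 + √(4 - 12901) = -16895 + √(-12897) = -16895 + 3*I*√1433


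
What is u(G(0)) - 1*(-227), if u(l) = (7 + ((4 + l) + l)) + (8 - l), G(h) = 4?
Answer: 250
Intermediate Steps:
u(l) = 19 + l (u(l) = (7 + (4 + 2*l)) + (8 - l) = (11 + 2*l) + (8 - l) = 19 + l)
u(G(0)) - 1*(-227) = (19 + 4) - 1*(-227) = 23 + 227 = 250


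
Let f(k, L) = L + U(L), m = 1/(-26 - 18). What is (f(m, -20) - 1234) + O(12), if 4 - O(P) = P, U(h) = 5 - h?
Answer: -1237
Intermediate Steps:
m = -1/44 (m = 1/(-44) = -1/44 ≈ -0.022727)
O(P) = 4 - P
f(k, L) = 5 (f(k, L) = L + (5 - L) = 5)
(f(m, -20) - 1234) + O(12) = (5 - 1234) + (4 - 1*12) = -1229 + (4 - 12) = -1229 - 8 = -1237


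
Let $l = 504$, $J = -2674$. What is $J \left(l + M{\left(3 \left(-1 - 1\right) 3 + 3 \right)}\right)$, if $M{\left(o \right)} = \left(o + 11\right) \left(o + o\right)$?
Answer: $-1668576$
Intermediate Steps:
$M{\left(o \right)} = 2 o \left(11 + o\right)$ ($M{\left(o \right)} = \left(11 + o\right) 2 o = 2 o \left(11 + o\right)$)
$J \left(l + M{\left(3 \left(-1 - 1\right) 3 + 3 \right)}\right) = - 2674 \left(504 + 2 \left(3 \left(-1 - 1\right) 3 + 3\right) \left(11 + \left(3 \left(-1 - 1\right) 3 + 3\right)\right)\right) = - 2674 \left(504 + 2 \left(3 \left(\left(-2\right) 3\right) + 3\right) \left(11 + \left(3 \left(\left(-2\right) 3\right) + 3\right)\right)\right) = - 2674 \left(504 + 2 \left(3 \left(-6\right) + 3\right) \left(11 + \left(3 \left(-6\right) + 3\right)\right)\right) = - 2674 \left(504 + 2 \left(-18 + 3\right) \left(11 + \left(-18 + 3\right)\right)\right) = - 2674 \left(504 + 2 \left(-15\right) \left(11 - 15\right)\right) = - 2674 \left(504 + 2 \left(-15\right) \left(-4\right)\right) = - 2674 \left(504 + 120\right) = \left(-2674\right) 624 = -1668576$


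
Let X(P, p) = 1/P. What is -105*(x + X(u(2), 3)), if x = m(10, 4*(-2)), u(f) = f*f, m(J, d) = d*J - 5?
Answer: 35595/4 ≈ 8898.8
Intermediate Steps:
m(J, d) = -5 + J*d (m(J, d) = J*d - 5 = -5 + J*d)
u(f) = f²
x = -85 (x = -5 + 10*(4*(-2)) = -5 + 10*(-8) = -5 - 80 = -85)
-105*(x + X(u(2), 3)) = -105*(-85 + 1/(2²)) = -105*(-85 + 1/4) = -105*(-85 + ¼) = -105*(-339/4) = 35595/4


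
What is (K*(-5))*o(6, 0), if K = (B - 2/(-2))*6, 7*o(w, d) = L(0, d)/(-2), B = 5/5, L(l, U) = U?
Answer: 0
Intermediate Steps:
B = 1 (B = 5*(⅕) = 1)
o(w, d) = -d/14 (o(w, d) = (d/(-2))/7 = (d*(-½))/7 = (-d/2)/7 = -d/14)
K = 12 (K = (1 - 2/(-2))*6 = (1 - 2*(-½))*6 = (1 + 1)*6 = 2*6 = 12)
(K*(-5))*o(6, 0) = (12*(-5))*(-1/14*0) = -60*0 = 0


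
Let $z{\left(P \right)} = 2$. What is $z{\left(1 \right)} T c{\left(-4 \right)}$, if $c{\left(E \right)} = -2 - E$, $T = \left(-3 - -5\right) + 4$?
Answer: $24$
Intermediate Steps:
$T = 6$ ($T = \left(-3 + 5\right) + 4 = 2 + 4 = 6$)
$z{\left(1 \right)} T c{\left(-4 \right)} = 2 \cdot 6 \left(-2 - -4\right) = 12 \left(-2 + 4\right) = 12 \cdot 2 = 24$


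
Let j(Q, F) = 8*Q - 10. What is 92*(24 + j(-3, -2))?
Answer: -920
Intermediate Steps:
j(Q, F) = -10 + 8*Q
92*(24 + j(-3, -2)) = 92*(24 + (-10 + 8*(-3))) = 92*(24 + (-10 - 24)) = 92*(24 - 34) = 92*(-10) = -920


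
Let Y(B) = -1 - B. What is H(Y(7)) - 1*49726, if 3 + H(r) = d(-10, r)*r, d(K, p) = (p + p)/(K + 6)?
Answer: -49761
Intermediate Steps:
d(K, p) = 2*p/(6 + K) (d(K, p) = (2*p)/(6 + K) = 2*p/(6 + K))
H(r) = -3 - r**2/2 (H(r) = -3 + (2*r/(6 - 10))*r = -3 + (2*r/(-4))*r = -3 + (2*r*(-1/4))*r = -3 + (-r/2)*r = -3 - r**2/2)
H(Y(7)) - 1*49726 = (-3 - (-1 - 1*7)**2/2) - 1*49726 = (-3 - (-1 - 7)**2/2) - 49726 = (-3 - 1/2*(-8)**2) - 49726 = (-3 - 1/2*64) - 49726 = (-3 - 32) - 49726 = -35 - 49726 = -49761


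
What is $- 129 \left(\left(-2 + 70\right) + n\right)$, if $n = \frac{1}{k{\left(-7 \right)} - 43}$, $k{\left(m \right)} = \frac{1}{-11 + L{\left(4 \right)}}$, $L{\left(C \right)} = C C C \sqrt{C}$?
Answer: $- \frac{44108067}{5030} \approx -8769.0$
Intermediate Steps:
$L{\left(C \right)} = C^{\frac{7}{2}}$ ($L{\left(C \right)} = C^{2} C \sqrt{C} = C^{3} \sqrt{C} = C^{\frac{7}{2}}$)
$k{\left(m \right)} = \frac{1}{117}$ ($k{\left(m \right)} = \frac{1}{-11 + 4^{\frac{7}{2}}} = \frac{1}{-11 + 128} = \frac{1}{117}$)
$n = - \frac{117}{5030}$ ($n = \frac{1}{\frac{1}{117} - 43} = \frac{1}{- \frac{5030}{117}} = - \frac{117}{5030} \approx -0.02326$)
$- 129 \left(\left(-2 + 70\right) + n\right) = - 129 \left(\left(-2 + 70\right) - \frac{117}{5030}\right) = - 129 \left(68 - \frac{117}{5030}\right) = \left(-129\right) \frac{341923}{5030} = - \frac{44108067}{5030}$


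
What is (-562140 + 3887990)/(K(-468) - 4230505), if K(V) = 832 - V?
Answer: -665170/845841 ≈ -0.78640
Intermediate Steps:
(-562140 + 3887990)/(K(-468) - 4230505) = (-562140 + 3887990)/((832 - 1*(-468)) - 4230505) = 3325850/((832 + 468) - 4230505) = 3325850/(1300 - 4230505) = 3325850/(-4229205) = 3325850*(-1/4229205) = -665170/845841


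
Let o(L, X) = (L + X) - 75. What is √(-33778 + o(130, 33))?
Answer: I*√33690 ≈ 183.55*I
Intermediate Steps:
o(L, X) = -75 + L + X
√(-33778 + o(130, 33)) = √(-33778 + (-75 + 130 + 33)) = √(-33778 + 88) = √(-33690) = I*√33690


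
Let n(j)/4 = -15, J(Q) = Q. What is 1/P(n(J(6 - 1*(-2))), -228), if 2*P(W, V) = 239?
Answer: 2/239 ≈ 0.0083682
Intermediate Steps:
n(j) = -60 (n(j) = 4*(-15) = -60)
P(W, V) = 239/2 (P(W, V) = (1/2)*239 = 239/2)
1/P(n(J(6 - 1*(-2))), -228) = 1/(239/2) = 2/239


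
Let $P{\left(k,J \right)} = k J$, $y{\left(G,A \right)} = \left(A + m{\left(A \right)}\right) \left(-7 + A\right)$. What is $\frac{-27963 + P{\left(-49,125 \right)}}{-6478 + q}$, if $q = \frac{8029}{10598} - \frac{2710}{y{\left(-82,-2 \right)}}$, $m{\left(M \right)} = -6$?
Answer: $\frac{928966176}{177543545} \approx 5.2323$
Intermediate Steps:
$y{\left(G,A \right)} = \left(-7 + A\right) \left(-6 + A\right)$ ($y{\left(G,A \right)} = \left(A - 6\right) \left(-7 + A\right) = \left(-6 + A\right) \left(-7 + A\right) = \left(-7 + A\right) \left(-6 + A\right)$)
$P{\left(k,J \right)} = J k$
$q = - \frac{1005089}{27252}$ ($q = \frac{8029}{10598} - \frac{2710}{42 + \left(-2\right)^{2} - -26} = 8029 \cdot \frac{1}{10598} - \frac{2710}{42 + 4 + 26} = \frac{1147}{1514} - \frac{2710}{72} = \frac{1147}{1514} - \frac{1355}{36} = - \frac{1005089}{27252} \approx -36.881$)
$\frac{-27963 + P{\left(-49,125 \right)}}{-6478 + q} = \frac{-27963 + 125 \left(-49\right)}{-6478 - \frac{1005089}{27252}} = \frac{-27963 - 6125}{- \frac{177543545}{27252}} = \left(-34088\right) \left(- \frac{27252}{177543545}\right) = \frac{928966176}{177543545}$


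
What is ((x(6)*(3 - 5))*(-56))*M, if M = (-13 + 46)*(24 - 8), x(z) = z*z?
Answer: 2128896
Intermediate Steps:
x(z) = z²
M = 528 (M = 33*16 = 528)
((x(6)*(3 - 5))*(-56))*M = ((6²*(3 - 5))*(-56))*528 = ((36*(-2))*(-56))*528 = -72*(-56)*528 = 4032*528 = 2128896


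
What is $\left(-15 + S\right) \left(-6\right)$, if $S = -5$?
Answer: $120$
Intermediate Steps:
$\left(-15 + S\right) \left(-6\right) = \left(-15 - 5\right) \left(-6\right) = \left(-20\right) \left(-6\right) = 120$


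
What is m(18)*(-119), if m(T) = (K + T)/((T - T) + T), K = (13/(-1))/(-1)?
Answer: -3689/18 ≈ -204.94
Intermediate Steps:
K = 13 (K = (13*(-1))*(-1) = -13*(-1) = 13)
m(T) = (13 + T)/T (m(T) = (13 + T)/((T - T) + T) = (13 + T)/(0 + T) = (13 + T)/T)
m(18)*(-119) = ((13 + 18)/18)*(-119) = ((1/18)*31)*(-119) = (31/18)*(-119) = -3689/18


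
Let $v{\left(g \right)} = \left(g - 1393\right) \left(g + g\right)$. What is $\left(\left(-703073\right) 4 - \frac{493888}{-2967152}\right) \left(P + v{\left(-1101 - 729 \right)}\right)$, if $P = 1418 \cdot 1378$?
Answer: $- \frac{7171148361989392704}{185447} \approx -3.867 \cdot 10^{13}$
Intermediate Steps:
$P = 1954004$
$v{\left(g \right)} = 2 g \left(-1393 + g\right)$ ($v{\left(g \right)} = \left(-1393 + g\right) 2 g = 2 g \left(-1393 + g\right)$)
$\left(\left(-703073\right) 4 - \frac{493888}{-2967152}\right) \left(P + v{\left(-1101 - 729 \right)}\right) = \left(\left(-703073\right) 4 - \frac{493888}{-2967152}\right) \left(1954004 + 2 \left(-1101 - 729\right) \left(-1393 - 1830\right)\right) = \left(-2812292 - - \frac{30868}{185447}\right) \left(1954004 + 2 \left(-1830\right) \left(-1393 - 1830\right)\right) = \left(-2812292 + \frac{30868}{185447}\right) \left(1954004 + 2 \left(-1830\right) \left(-3223\right)\right) = - \frac{521531083656 \left(1954004 + 11796180\right)}{185447} = \left(- \frac{521531083656}{185447}\right) 13750184 = - \frac{7171148361989392704}{185447}$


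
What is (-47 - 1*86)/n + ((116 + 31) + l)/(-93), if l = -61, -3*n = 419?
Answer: 1073/38967 ≈ 0.027536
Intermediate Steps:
n = -419/3 (n = -⅓*419 = -419/3 ≈ -139.67)
(-47 - 1*86)/n + ((116 + 31) + l)/(-93) = (-47 - 1*86)/(-419/3) + ((116 + 31) - 61)/(-93) = (-47 - 86)*(-3/419) + (147 - 61)*(-1/93) = -133*(-3/419) + 86*(-1/93) = 399/419 - 86/93 = 1073/38967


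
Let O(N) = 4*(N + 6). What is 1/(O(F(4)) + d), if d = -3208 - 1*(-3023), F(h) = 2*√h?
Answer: -1/145 ≈ -0.0068966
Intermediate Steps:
d = -185 (d = -3208 + 3023 = -185)
O(N) = 24 + 4*N (O(N) = 4*(6 + N) = 24 + 4*N)
1/(O(F(4)) + d) = 1/((24 + 4*(2*√4)) - 185) = 1/((24 + 4*(2*2)) - 185) = 1/((24 + 4*4) - 185) = 1/((24 + 16) - 185) = 1/(40 - 185) = 1/(-145) = -1/145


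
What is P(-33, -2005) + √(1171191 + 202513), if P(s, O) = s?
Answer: -33 + 2*√343426 ≈ 1139.1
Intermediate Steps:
P(-33, -2005) + √(1171191 + 202513) = -33 + √(1171191 + 202513) = -33 + √1373704 = -33 + 2*√343426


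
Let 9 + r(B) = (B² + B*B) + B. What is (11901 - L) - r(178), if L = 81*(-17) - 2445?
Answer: -47814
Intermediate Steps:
L = -3822 (L = -1377 - 2445 = -3822)
r(B) = -9 + B + 2*B² (r(B) = -9 + ((B² + B*B) + B) = -9 + ((B² + B²) + B) = -9 + (2*B² + B) = -9 + (B + 2*B²) = -9 + B + 2*B²)
(11901 - L) - r(178) = (11901 - 1*(-3822)) - (-9 + 178 + 2*178²) = (11901 + 3822) - (-9 + 178 + 2*31684) = 15723 - (-9 + 178 + 63368) = 15723 - 1*63537 = 15723 - 63537 = -47814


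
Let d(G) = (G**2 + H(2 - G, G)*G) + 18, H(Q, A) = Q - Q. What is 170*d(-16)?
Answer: 46580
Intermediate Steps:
H(Q, A) = 0
d(G) = 18 + G**2 (d(G) = (G**2 + 0*G) + 18 = (G**2 + 0) + 18 = G**2 + 18 = 18 + G**2)
170*d(-16) = 170*(18 + (-16)**2) = 170*(18 + 256) = 170*274 = 46580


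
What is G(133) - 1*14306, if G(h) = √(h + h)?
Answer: -14306 + √266 ≈ -14290.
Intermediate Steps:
G(h) = √2*√h (G(h) = √(2*h) = √2*√h)
G(133) - 1*14306 = √2*√133 - 1*14306 = √266 - 14306 = -14306 + √266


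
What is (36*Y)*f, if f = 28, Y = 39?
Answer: 39312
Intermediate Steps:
(36*Y)*f = (36*39)*28 = 1404*28 = 39312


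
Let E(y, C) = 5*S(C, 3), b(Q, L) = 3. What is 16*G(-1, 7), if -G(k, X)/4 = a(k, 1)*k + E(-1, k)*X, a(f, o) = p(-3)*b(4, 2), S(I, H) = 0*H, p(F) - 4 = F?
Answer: 192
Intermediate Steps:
p(F) = 4 + F
S(I, H) = 0
a(f, o) = 3 (a(f, o) = (4 - 3)*3 = 1*3 = 3)
E(y, C) = 0 (E(y, C) = 5*0 = 0)
G(k, X) = -12*k (G(k, X) = -4*(3*k + 0*X) = -4*(3*k + 0) = -12*k)
16*G(-1, 7) = 16*(-12*(-1)) = 16*12 = 192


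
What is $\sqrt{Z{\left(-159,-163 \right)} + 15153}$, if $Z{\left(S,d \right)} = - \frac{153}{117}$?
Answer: $\frac{2 \sqrt{640159}}{13} \approx 123.09$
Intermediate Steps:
$Z{\left(S,d \right)} = - \frac{17}{13}$ ($Z{\left(S,d \right)} = \left(-153\right) \frac{1}{117} = - \frac{17}{13}$)
$\sqrt{Z{\left(-159,-163 \right)} + 15153} = \sqrt{- \frac{17}{13} + 15153} = \sqrt{\frac{196972}{13}} = \frac{2 \sqrt{640159}}{13}$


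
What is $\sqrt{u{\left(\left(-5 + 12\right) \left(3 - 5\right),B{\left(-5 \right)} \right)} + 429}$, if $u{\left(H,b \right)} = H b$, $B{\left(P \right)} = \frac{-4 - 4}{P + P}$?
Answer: $\frac{\sqrt{10445}}{5} \approx 20.44$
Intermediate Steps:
$B{\left(P \right)} = - \frac{4}{P}$ ($B{\left(P \right)} = - \frac{8}{2 P} = - 8 \frac{1}{2 P} = - \frac{4}{P}$)
$\sqrt{u{\left(\left(-5 + 12\right) \left(3 - 5\right),B{\left(-5 \right)} \right)} + 429} = \sqrt{\left(-5 + 12\right) \left(3 - 5\right) \left(- \frac{4}{-5}\right) + 429} = \sqrt{7 \left(-2\right) \left(\left(-4\right) \left(- \frac{1}{5}\right)\right) + 429} = \sqrt{\left(-14\right) \frac{4}{5} + 429} = \sqrt{- \frac{56}{5} + 429} = \sqrt{\frac{2089}{5}} = \frac{\sqrt{10445}}{5}$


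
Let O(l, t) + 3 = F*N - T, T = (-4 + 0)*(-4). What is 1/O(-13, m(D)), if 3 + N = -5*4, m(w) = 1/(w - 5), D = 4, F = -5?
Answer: 1/96 ≈ 0.010417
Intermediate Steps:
m(w) = 1/(-5 + w)
T = 16 (T = -4*(-4) = 16)
N = -23 (N = -3 - 5*4 = -3 - 20 = -23)
O(l, t) = 96 (O(l, t) = -3 + (-5*(-23) - 1*16) = -3 + (115 - 16) = -3 + 99 = 96)
1/O(-13, m(D)) = 1/96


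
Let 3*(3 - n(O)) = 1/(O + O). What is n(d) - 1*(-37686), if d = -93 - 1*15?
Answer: 24422473/648 ≈ 37689.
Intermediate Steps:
d = -108 (d = -93 - 15 = -108)
n(O) = 3 - 1/(6*O) (n(O) = 3 - 1/(3*(O + O)) = 3 - 1/(2*O)/3 = 3 - 1/(6*O))
n(d) - 1*(-37686) = (3 - ⅙/(-108)) - 1*(-37686) = (3 - ⅙*(-1/108)) + 37686 = (3 + 1/648) + 37686 = 1945/648 + 37686 = 24422473/648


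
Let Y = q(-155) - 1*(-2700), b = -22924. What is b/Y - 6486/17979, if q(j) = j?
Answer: -142885822/15252185 ≈ -9.3682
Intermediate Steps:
Y = 2545 (Y = -155 - 1*(-2700) = -155 + 2700 = 2545)
b/Y - 6486/17979 = -22924/2545 - 6486/17979 = -22924*1/2545 - 6486*1/17979 = -22924/2545 - 2162/5993 = -142885822/15252185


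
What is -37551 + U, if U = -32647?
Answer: -70198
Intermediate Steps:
-37551 + U = -37551 - 32647 = -70198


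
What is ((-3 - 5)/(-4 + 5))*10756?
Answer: -86048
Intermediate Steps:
((-3 - 5)/(-4 + 5))*10756 = -8/1*10756 = -8*1*10756 = -8*10756 = -86048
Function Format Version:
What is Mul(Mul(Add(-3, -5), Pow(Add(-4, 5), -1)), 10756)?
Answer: -86048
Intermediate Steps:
Mul(Mul(Add(-3, -5), Pow(Add(-4, 5), -1)), 10756) = Mul(Mul(-8, Pow(1, -1)), 10756) = Mul(Mul(-8, 1), 10756) = Mul(-8, 10756) = -86048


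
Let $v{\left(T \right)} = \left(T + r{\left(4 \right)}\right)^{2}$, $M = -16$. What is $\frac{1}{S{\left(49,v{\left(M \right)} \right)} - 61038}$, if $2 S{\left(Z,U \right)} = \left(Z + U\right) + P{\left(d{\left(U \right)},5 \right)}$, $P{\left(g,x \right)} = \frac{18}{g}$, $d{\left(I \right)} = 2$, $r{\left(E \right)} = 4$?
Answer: $- \frac{1}{60937} \approx -1.641 \cdot 10^{-5}$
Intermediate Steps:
$v{\left(T \right)} = \left(4 + T\right)^{2}$ ($v{\left(T \right)} = \left(T + 4\right)^{2} = \left(4 + T\right)^{2}$)
$S{\left(Z,U \right)} = \frac{9}{2} + \frac{U}{2} + \frac{Z}{2}$ ($S{\left(Z,U \right)} = \frac{\left(Z + U\right) + \frac{18}{2}}{2} = \frac{\left(U + Z\right) + 18 \cdot \frac{1}{2}}{2} = \frac{\left(U + Z\right) + 9}{2} = \frac{9 + U + Z}{2} = \frac{9}{2} + \frac{U}{2} + \frac{Z}{2}$)
$\frac{1}{S{\left(49,v{\left(M \right)} \right)} - 61038} = \frac{1}{\left(\frac{9}{2} + \frac{\left(4 - 16\right)^{2}}{2} + \frac{1}{2} \cdot 49\right) - 61038} = \frac{1}{\left(\frac{9}{2} + \frac{\left(-12\right)^{2}}{2} + \frac{49}{2}\right) - 61038} = \frac{1}{\left(\frac{9}{2} + \frac{1}{2} \cdot 144 + \frac{49}{2}\right) - 61038} = \frac{1}{\left(\frac{9}{2} + 72 + \frac{49}{2}\right) - 61038} = \frac{1}{101 - 61038} = \frac{1}{-60937} = - \frac{1}{60937}$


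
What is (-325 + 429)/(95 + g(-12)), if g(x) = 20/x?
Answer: 39/35 ≈ 1.1143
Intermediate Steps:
(-325 + 429)/(95 + g(-12)) = (-325 + 429)/(95 + 20/(-12)) = 104/(95 + 20*(-1/12)) = 104/(95 - 5/3) = 104/(280/3) = 104*(3/280) = 39/35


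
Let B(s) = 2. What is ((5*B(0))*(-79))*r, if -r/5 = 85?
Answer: 335750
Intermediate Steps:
r = -425 (r = -5*85 = -425)
((5*B(0))*(-79))*r = ((5*2)*(-79))*(-425) = (10*(-79))*(-425) = -790*(-425) = 335750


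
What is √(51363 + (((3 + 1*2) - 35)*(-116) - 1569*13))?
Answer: √34446 ≈ 185.60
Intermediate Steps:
√(51363 + (((3 + 1*2) - 35)*(-116) - 1569*13)) = √(51363 + (((3 + 2) - 35)*(-116) - 1*20397)) = √(51363 + ((5 - 35)*(-116) - 20397)) = √(51363 + (-30*(-116) - 20397)) = √(51363 + (3480 - 20397)) = √(51363 - 16917) = √34446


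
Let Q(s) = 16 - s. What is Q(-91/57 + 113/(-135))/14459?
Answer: 47282/37087335 ≈ 0.0012749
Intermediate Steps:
Q(-91/57 + 113/(-135))/14459 = (16 - (-91/57 + 113/(-135)))/14459 = (16 - (-91*1/57 + 113*(-1/135)))*(1/14459) = (16 - (-91/57 - 113/135))*(1/14459) = (16 - 1*(-6242/2565))*(1/14459) = (16 + 6242/2565)*(1/14459) = (47282/2565)*(1/14459) = 47282/37087335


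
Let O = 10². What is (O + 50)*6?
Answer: 900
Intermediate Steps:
O = 100
(O + 50)*6 = (100 + 50)*6 = 150*6 = 900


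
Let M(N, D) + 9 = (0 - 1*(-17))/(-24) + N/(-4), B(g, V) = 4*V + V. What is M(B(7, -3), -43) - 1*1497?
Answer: -36071/24 ≈ -1503.0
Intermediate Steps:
B(g, V) = 5*V
M(N, D) = -233/24 - N/4 (M(N, D) = -9 + ((0 - 1*(-17))/(-24) + N/(-4)) = -9 + ((0 + 17)*(-1/24) + N*(-¼)) = -9 + (17*(-1/24) - N/4) = -9 + (-17/24 - N/4) = -233/24 - N/4)
M(B(7, -3), -43) - 1*1497 = (-233/24 - 5*(-3)/4) - 1*1497 = (-233/24 - ¼*(-15)) - 1497 = (-233/24 + 15/4) - 1497 = -143/24 - 1497 = -36071/24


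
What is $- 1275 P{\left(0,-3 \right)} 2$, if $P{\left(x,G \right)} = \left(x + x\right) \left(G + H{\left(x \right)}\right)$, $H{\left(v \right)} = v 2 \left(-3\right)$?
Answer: $0$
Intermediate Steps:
$H{\left(v \right)} = - 6 v$ ($H{\left(v \right)} = 2 v \left(-3\right) = - 6 v$)
$P{\left(x,G \right)} = 2 x \left(G - 6 x\right)$ ($P{\left(x,G \right)} = \left(x + x\right) \left(G - 6 x\right) = 2 x \left(G - 6 x\right)$)
$- 1275 P{\left(0,-3 \right)} 2 = - 1275 \cdot 2 \cdot 0 \left(-3 - 0\right) 2 = - 1275 \cdot 2 \cdot 0 \left(-3 + 0\right) 2 = - 1275 \cdot 2 \cdot 0 \left(-3\right) 2 = - 1275 \cdot 0 \cdot 2 = \left(-1275\right) 0 = 0$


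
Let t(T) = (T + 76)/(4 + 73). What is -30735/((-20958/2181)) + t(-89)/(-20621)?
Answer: 5068390133669/1584641366 ≈ 3198.4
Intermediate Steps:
t(T) = 76/77 + T/77 (t(T) = (76 + T)/77 = (76 + T)*(1/77) = 76/77 + T/77)
-30735/((-20958/2181)) + t(-89)/(-20621) = -30735/((-20958/2181)) + (76/77 + (1/77)*(-89))/(-20621) = -30735/((-20958*1/2181)) + (76/77 - 89/77)*(-1/20621) = -30735/(-6986/727) - 13/77*(-1/20621) = -30735*(-727/6986) + 13/1587817 = 22344345/6986 + 13/1587817 = 5068390133669/1584641366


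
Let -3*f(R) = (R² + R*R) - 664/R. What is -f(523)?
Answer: 286110670/1569 ≈ 1.8235e+5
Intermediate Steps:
f(R) = -2*R²/3 + 664/(3*R) (f(R) = -((R² + R*R) - 664/R)/3 = -((R² + R²) - 664/R)/3 = -(2*R² - 664/R)/3 = -(-664/R + 2*R²)/3 = -2*R²/3 + 664/(3*R))
-f(523) = -2*(332 - 1*523³)/(3*523) = -2*(332 - 1*143055667)/(3*523) = -2*(332 - 143055667)/(3*523) = -2*(-143055335)/(3*523) = -1*(-286110670/1569) = 286110670/1569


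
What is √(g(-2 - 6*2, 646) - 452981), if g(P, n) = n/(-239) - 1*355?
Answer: 5*I*√1035806402/239 ≈ 673.3*I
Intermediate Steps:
g(P, n) = -355 - n/239 (g(P, n) = n*(-1/239) - 355 = -n/239 - 355 = -355 - n/239)
√(g(-2 - 6*2, 646) - 452981) = √((-355 - 1/239*646) - 452981) = √((-355 - 646/239) - 452981) = √(-85491/239 - 452981) = √(-108347950/239) = 5*I*√1035806402/239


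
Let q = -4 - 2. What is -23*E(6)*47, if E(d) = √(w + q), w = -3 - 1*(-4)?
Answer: -1081*I*√5 ≈ -2417.2*I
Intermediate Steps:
w = 1 (w = -3 + 4 = 1)
q = -6
E(d) = I*√5 (E(d) = √(1 - 6) = √(-5) = I*√5)
-23*E(6)*47 = -23*I*√5*47 = -1081*I*√5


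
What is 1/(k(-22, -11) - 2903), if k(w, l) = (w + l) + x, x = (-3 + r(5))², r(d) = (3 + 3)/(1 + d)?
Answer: -1/2932 ≈ -0.00034106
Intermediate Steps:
r(d) = 6/(1 + d)
x = 4 (x = (-3 + 6/(1 + 5))² = (-3 + 6/6)² = (-3 + 6*(⅙))² = (-3 + 1)² = (-2)² = 4)
k(w, l) = 4 + l + w (k(w, l) = (w + l) + 4 = (l + w) + 4 = 4 + l + w)
1/(k(-22, -11) - 2903) = 1/((4 - 11 - 22) - 2903) = 1/(-29 - 2903) = 1/(-2932) = -1/2932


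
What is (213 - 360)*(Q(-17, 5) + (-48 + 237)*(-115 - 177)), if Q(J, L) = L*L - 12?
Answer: 8110725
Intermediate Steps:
Q(J, L) = -12 + L² (Q(J, L) = L² - 12 = -12 + L²)
(213 - 360)*(Q(-17, 5) + (-48 + 237)*(-115 - 177)) = (213 - 360)*((-12 + 5²) + (-48 + 237)*(-115 - 177)) = -147*((-12 + 25) + 189*(-292)) = -147*(13 - 55188) = -147*(-55175) = 8110725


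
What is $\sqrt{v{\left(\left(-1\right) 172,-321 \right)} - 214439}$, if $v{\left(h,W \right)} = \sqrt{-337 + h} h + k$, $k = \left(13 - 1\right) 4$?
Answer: $\sqrt{-214391 - 172 i \sqrt{509}} \approx 4.19 - 463.04 i$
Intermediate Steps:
$k = 48$ ($k = 12 \cdot 4 = 48$)
$v{\left(h,W \right)} = 48 + h \sqrt{-337 + h}$ ($v{\left(h,W \right)} = \sqrt{-337 + h} h + 48 = h \sqrt{-337 + h} + 48 = 48 + h \sqrt{-337 + h}$)
$\sqrt{v{\left(\left(-1\right) 172,-321 \right)} - 214439} = \sqrt{\left(48 + \left(-1\right) 172 \sqrt{-337 - 172}\right) - 214439} = \sqrt{\left(48 - 172 \sqrt{-337 - 172}\right) - 214439} = \sqrt{\left(48 - 172 \sqrt{-509}\right) - 214439} = \sqrt{\left(48 - 172 i \sqrt{509}\right) - 214439} = \sqrt{-214391 - 172 i \sqrt{509}}$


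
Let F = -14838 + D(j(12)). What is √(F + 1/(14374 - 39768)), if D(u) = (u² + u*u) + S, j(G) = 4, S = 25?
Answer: I*√9531605268710/25394 ≈ 121.58*I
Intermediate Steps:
D(u) = 25 + 2*u² (D(u) = (u² + u*u) + 25 = (u² + u²) + 25 = 2*u² + 25 = 25 + 2*u²)
F = -14781 (F = -14838 + (25 + 2*4²) = -14838 + (25 + 2*16) = -14838 + (25 + 32) = -14838 + 57 = -14781)
√(F + 1/(14374 - 39768)) = √(-14781 + 1/(14374 - 39768)) = √(-14781 + 1/(-25394)) = √(-14781 - 1/25394) = √(-375348715/25394) = I*√9531605268710/25394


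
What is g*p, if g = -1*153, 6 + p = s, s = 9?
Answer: -459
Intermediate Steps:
p = 3 (p = -6 + 9 = 3)
g = -153
g*p = -153*3 = -459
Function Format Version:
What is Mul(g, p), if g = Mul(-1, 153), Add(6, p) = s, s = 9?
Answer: -459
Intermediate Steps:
p = 3 (p = Add(-6, 9) = 3)
g = -153
Mul(g, p) = Mul(-153, 3) = -459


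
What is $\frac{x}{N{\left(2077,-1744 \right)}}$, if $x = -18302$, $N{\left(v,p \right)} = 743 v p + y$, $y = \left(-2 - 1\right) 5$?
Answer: $\frac{18302}{2691359999} \approx 6.8003 \cdot 10^{-6}$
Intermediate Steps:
$y = -15$ ($y = \left(-3\right) 5 = -15$)
$N{\left(v,p \right)} = -15 + 743 p v$ ($N{\left(v,p \right)} = 743 v p - 15 = 743 p v - 15 = -15 + 743 p v$)
$\frac{x}{N{\left(2077,-1744 \right)}} = - \frac{18302}{-15 + 743 \left(-1744\right) 2077} = - \frac{18302}{-15 - 2691359984} = - \frac{18302}{-2691359999} = \left(-18302\right) \left(- \frac{1}{2691359999}\right) = \frac{18302}{2691359999}$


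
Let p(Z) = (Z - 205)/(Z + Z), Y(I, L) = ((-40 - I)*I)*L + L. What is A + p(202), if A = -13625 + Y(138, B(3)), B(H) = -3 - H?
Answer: 54036209/404 ≈ 1.3375e+5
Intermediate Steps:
Y(I, L) = L + I*L*(-40 - I) (Y(I, L) = (I*(-40 - I))*L + L = I*L*(-40 - I) + L = L + I*L*(-40 - I))
p(Z) = (-205 + Z)/(2*Z) (p(Z) = (-205 + Z)/((2*Z)) = (-205 + Z)*(1/(2*Z)) = (-205 + Z)/(2*Z))
A = 133753 (A = -13625 + (-3 - 1*3)*(1 - 1*138**2 - 40*138) = -13625 + (-3 - 3)*(1 - 1*19044 - 5520) = -13625 - 6*(1 - 19044 - 5520) = -13625 - 6*(-24563) = -13625 + 147378 = 133753)
A + p(202) = 133753 + (1/2)*(-205 + 202)/202 = 133753 + (1/2)*(1/202)*(-3) = 133753 - 3/404 = 54036209/404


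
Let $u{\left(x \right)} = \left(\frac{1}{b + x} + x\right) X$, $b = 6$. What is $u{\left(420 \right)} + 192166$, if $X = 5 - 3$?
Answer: $\frac{41110279}{213} \approx 1.9301 \cdot 10^{5}$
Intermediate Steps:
$X = 2$
$u{\left(x \right)} = 2 x + \frac{2}{6 + x}$ ($u{\left(x \right)} = \left(\frac{1}{6 + x} + x\right) 2 = \left(x + \frac{1}{6 + x}\right) 2 = 2 x + \frac{2}{6 + x}$)
$u{\left(420 \right)} + 192166 = \frac{2 \left(1 + 420^{2} + 6 \cdot 420\right)}{6 + 420} + 192166 = \frac{2 \left(1 + 176400 + 2520\right)}{426} + 192166 = 2 \cdot \frac{1}{426} \cdot 178921 + 192166 = \frac{178921}{213} + 192166 = \frac{41110279}{213}$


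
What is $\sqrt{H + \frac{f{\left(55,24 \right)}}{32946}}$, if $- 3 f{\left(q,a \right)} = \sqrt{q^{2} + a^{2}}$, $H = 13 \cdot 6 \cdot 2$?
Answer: $\frac{\sqrt{585911664 - 38 \sqrt{3601}}}{1938} \approx 12.49$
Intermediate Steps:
$H = 156$ ($H = 78 \cdot 2 = 156$)
$f{\left(q,a \right)} = - \frac{\sqrt{a^{2} + q^{2}}}{3}$ ($f{\left(q,a \right)} = - \frac{\sqrt{q^{2} + a^{2}}}{3} = - \frac{\sqrt{a^{2} + q^{2}}}{3}$)
$\sqrt{H + \frac{f{\left(55,24 \right)}}{32946}} = \sqrt{156 + \frac{\left(- \frac{1}{3}\right) \sqrt{24^{2} + 55^{2}}}{32946}} = \sqrt{156 + - \frac{\sqrt{576 + 3025}}{3} \cdot \frac{1}{32946}} = \sqrt{156 + - \frac{\sqrt{3601}}{3} \cdot \frac{1}{32946}} = \sqrt{156 - \frac{\sqrt{3601}}{98838}}$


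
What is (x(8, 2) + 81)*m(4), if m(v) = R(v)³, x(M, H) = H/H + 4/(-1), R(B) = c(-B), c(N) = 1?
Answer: 78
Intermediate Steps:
R(B) = 1
x(M, H) = -3 (x(M, H) = 1 + 4*(-1) = 1 - 4 = -3)
m(v) = 1 (m(v) = 1³ = 1)
(x(8, 2) + 81)*m(4) = (-3 + 81)*1 = 78*1 = 78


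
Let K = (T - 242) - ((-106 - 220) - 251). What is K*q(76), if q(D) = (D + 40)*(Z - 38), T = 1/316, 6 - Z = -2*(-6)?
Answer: -135078636/79 ≈ -1.7099e+6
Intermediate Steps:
Z = -6 (Z = 6 - (-2)*(-6) = 6 - 1*12 = 6 - 12 = -6)
T = 1/316 ≈ 0.0031646
q(D) = -1760 - 44*D (q(D) = (D + 40)*(-6 - 38) = (40 + D)*(-44) = -1760 - 44*D)
K = 105861/316 (K = (1/316 - 242) - ((-106 - 220) - 251) = -76471/316 - (-326 - 251) = -76471/316 - 1*(-577) = -76471/316 + 577 = 105861/316 ≈ 335.00)
K*q(76) = 105861*(-1760 - 44*76)/316 = 105861*(-1760 - 3344)/316 = (105861/316)*(-5104) = -135078636/79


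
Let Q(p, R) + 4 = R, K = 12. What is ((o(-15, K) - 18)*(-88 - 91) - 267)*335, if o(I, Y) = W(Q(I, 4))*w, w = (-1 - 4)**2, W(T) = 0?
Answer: 989925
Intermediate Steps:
Q(p, R) = -4 + R
w = 25 (w = (-5)**2 = 25)
o(I, Y) = 0 (o(I, Y) = 0*25 = 0)
((o(-15, K) - 18)*(-88 - 91) - 267)*335 = ((0 - 18)*(-88 - 91) - 267)*335 = (-18*(-179) - 267)*335 = (3222 - 267)*335 = 2955*335 = 989925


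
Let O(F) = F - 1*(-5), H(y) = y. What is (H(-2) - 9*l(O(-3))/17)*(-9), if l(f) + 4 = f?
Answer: 144/17 ≈ 8.4706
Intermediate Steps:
O(F) = 5 + F (O(F) = F + 5 = 5 + F)
l(f) = -4 + f
(H(-2) - 9*l(O(-3))/17)*(-9) = (-2 - 9*(-4 + (5 - 3))/17)*(-9) = (-2 - 9*(-4 + 2)/17)*(-9) = (-2 - (-18)/17)*(-9) = (-2 - 9*(-2/17))*(-9) = (-2 + 18/17)*(-9) = -16/17*(-9) = 144/17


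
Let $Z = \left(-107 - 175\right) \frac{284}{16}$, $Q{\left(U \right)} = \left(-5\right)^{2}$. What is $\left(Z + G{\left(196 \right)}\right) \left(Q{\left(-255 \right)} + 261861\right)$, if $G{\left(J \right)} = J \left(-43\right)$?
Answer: $-3518045581$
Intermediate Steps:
$Q{\left(U \right)} = 25$
$G{\left(J \right)} = - 43 J$
$Z = - \frac{10011}{2}$ ($Z = - 282 \cdot 284 \cdot \frac{1}{16} = \left(-282\right) \frac{71}{4} = - \frac{10011}{2} \approx -5005.5$)
$\left(Z + G{\left(196 \right)}\right) \left(Q{\left(-255 \right)} + 261861\right) = \left(- \frac{10011}{2} - 8428\right) \left(25 + 261861\right) = \left(- \frac{10011}{2} - 8428\right) 261886 = \left(- \frac{26867}{2}\right) 261886 = -3518045581$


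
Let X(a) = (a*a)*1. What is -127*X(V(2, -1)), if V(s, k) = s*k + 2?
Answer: 0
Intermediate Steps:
V(s, k) = 2 + k*s (V(s, k) = k*s + 2 = 2 + k*s)
X(a) = a**2 (X(a) = a**2*1 = a**2)
-127*X(V(2, -1)) = -127*(2 - 1*2)**2 = -127*(2 - 2)**2 = -127*0**2 = -127*0 = 0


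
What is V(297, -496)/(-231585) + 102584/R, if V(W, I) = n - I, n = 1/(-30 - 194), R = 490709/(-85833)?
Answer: -456764578707940907/25455549003360 ≈ -17944.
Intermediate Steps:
R = -490709/85833 (R = 490709*(-1/85833) = -490709/85833 ≈ -5.7170)
n = -1/224 (n = 1/(-224) = -1/224 ≈ -0.0044643)
V(W, I) = -1/224 - I
V(297, -496)/(-231585) + 102584/R = (-1/224 - 1*(-496))/(-231585) + 102584/(-490709/85833) = (-1/224 + 496)*(-1/231585) + 102584*(-85833/490709) = (111103/224)*(-1/231585) - 8805092472/490709 = -111103/51875040 - 8805092472/490709 = -456764578707940907/25455549003360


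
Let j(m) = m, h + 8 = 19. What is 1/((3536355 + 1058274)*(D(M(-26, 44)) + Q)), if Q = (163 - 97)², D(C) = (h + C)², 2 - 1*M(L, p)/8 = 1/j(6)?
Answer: 3/69123130219 ≈ 4.3401e-11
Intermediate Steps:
h = 11 (h = -8 + 19 = 11)
M(L, p) = 44/3 (M(L, p) = 16 - 8/6 = 16 - 8*⅙ = 16 - 4/3 = 44/3)
D(C) = (11 + C)²
Q = 4356 (Q = 66² = 4356)
1/((3536355 + 1058274)*(D(M(-26, 44)) + Q)) = 1/((3536355 + 1058274)*((11 + 44/3)² + 4356)) = 1/(4594629*((77/3)² + 4356)) = 1/(4594629*(5929/9 + 4356)) = 1/(4594629*(45133/9)) = 1/(69123130219/3) = 3/69123130219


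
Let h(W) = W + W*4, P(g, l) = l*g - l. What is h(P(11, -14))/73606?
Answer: -350/36803 ≈ -0.0095101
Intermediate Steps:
P(g, l) = -l + g*l (P(g, l) = g*l - l = -l + g*l)
h(W) = 5*W (h(W) = W + 4*W = 5*W)
h(P(11, -14))/73606 = (5*(-14*(-1 + 11)))/73606 = (5*(-14*10))*(1/73606) = (5*(-140))*(1/73606) = -700*1/73606 = -350/36803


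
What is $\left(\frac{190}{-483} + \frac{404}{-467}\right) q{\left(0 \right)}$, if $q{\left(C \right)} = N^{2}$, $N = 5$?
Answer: $- \frac{7096550}{225561} \approx -31.462$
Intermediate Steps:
$q{\left(C \right)} = 25$ ($q{\left(C \right)} = 5^{2} = 25$)
$\left(\frac{190}{-483} + \frac{404}{-467}\right) q{\left(0 \right)} = \left(\frac{190}{-483} + \frac{404}{-467}\right) 25 = \left(190 \left(- \frac{1}{483}\right) + 404 \left(- \frac{1}{467}\right)\right) 25 = \left(- \frac{190}{483} - \frac{404}{467}\right) 25 = \left(- \frac{283862}{225561}\right) 25 = - \frac{7096550}{225561}$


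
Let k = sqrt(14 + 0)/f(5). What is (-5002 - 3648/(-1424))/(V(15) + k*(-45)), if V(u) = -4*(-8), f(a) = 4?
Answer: 113907200/532487 + 40045500*sqrt(14)/532487 ≈ 495.31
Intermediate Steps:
k = sqrt(14)/4 (k = sqrt(14 + 0)/4 = sqrt(14)*(1/4) = sqrt(14)/4 ≈ 0.93541)
V(u) = 32
(-5002 - 3648/(-1424))/(V(15) + k*(-45)) = (-5002 - 3648/(-1424))/(32 + (sqrt(14)/4)*(-45)) = (-5002 - 3648*(-1/1424))/(32 - 45*sqrt(14)/4) = (-5002 + 228/89)/(32 - 45*sqrt(14)/4) = -444950/(89*(32 - 45*sqrt(14)/4))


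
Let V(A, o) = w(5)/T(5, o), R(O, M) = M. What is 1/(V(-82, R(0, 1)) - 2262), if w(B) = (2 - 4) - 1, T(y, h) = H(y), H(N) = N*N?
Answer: -25/56553 ≈ -0.00044206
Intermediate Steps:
H(N) = N²
T(y, h) = y²
w(B) = -3 (w(B) = -2 - 1 = -3)
V(A, o) = -3/25 (V(A, o) = -3/(5²) = -3/25)
1/(V(-82, R(0, 1)) - 2262) = 1/(-3/25 - 2262) = 1/(-56553/25) = -25/56553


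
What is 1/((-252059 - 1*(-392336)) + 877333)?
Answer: 1/1017610 ≈ 9.8269e-7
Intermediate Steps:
1/((-252059 - 1*(-392336)) + 877333) = 1/((-252059 + 392336) + 877333) = 1/(140277 + 877333) = 1/1017610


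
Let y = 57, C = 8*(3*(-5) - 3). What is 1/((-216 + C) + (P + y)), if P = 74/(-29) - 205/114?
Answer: -3306/1016099 ≈ -0.0032536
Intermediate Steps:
C = -144 (C = 8*(-15 - 3) = 8*(-18) = -144)
P = -14381/3306 (P = 74*(-1/29) - 205*1/114 = -74/29 - 205/114 = -14381/3306 ≈ -4.3500)
1/((-216 + C) + (P + y)) = 1/((-216 - 144) + (-14381/3306 + 57)) = 1/(-360 + 174061/3306) = 1/(-1016099/3306) = -3306/1016099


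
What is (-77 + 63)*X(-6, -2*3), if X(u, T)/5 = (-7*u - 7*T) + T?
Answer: -5460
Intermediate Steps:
X(u, T) = -35*u - 30*T (X(u, T) = 5*((-7*u - 7*T) + T) = 5*((-7*T - 7*u) + T) = 5*(-7*u - 6*T) = -35*u - 30*T)
(-77 + 63)*X(-6, -2*3) = (-77 + 63)*(-35*(-6) - (-60)*3) = -14*(210 - 30*(-6)) = -14*(210 + 180) = -14*390 = -5460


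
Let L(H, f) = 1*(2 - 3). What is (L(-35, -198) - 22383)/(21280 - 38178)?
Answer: 11192/8449 ≈ 1.3247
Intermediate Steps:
L(H, f) = -1 (L(H, f) = 1*(-1) = -1)
(L(-35, -198) - 22383)/(21280 - 38178) = (-1 - 22383)/(21280 - 38178) = -22384/(-16898) = -22384*(-1/16898) = 11192/8449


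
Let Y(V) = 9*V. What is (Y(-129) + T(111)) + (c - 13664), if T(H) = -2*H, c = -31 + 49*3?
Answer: -14931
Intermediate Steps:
c = 116 (c = -31 + 147 = 116)
(Y(-129) + T(111)) + (c - 13664) = (9*(-129) - 2*111) + (116 - 13664) = (-1161 - 222) - 13548 = -1383 - 13548 = -14931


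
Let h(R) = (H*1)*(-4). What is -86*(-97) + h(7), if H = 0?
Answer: 8342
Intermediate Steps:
h(R) = 0 (h(R) = (0*1)*(-4) = 0*(-4) = 0)
-86*(-97) + h(7) = -86*(-97) + 0 = 8342 + 0 = 8342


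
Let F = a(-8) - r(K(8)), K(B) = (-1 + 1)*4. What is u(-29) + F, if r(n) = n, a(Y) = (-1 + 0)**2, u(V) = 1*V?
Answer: -28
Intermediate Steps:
u(V) = V
K(B) = 0 (K(B) = 0*4 = 0)
a(Y) = 1 (a(Y) = (-1)**2 = 1)
F = 1 (F = 1 - 1*0 = 1 + 0 = 1)
u(-29) + F = -29 + 1 = -28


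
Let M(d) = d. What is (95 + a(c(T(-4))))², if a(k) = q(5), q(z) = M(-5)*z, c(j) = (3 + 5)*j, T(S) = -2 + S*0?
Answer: 4900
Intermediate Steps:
T(S) = -2 (T(S) = -2 + 0 = -2)
c(j) = 8*j
q(z) = -5*z
a(k) = -25 (a(k) = -5*5 = -25)
(95 + a(c(T(-4))))² = (95 - 25)² = 70² = 4900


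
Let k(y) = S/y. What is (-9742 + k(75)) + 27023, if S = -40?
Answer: 259207/15 ≈ 17280.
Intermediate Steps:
k(y) = -40/y
(-9742 + k(75)) + 27023 = (-9742 - 40/75) + 27023 = (-9742 - 40*1/75) + 27023 = (-9742 - 8/15) + 27023 = -146138/15 + 27023 = 259207/15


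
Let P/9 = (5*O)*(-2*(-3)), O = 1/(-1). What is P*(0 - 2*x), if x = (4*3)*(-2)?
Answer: -12960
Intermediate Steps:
x = -24 (x = 12*(-2) = -24)
O = -1 (O = 1*(-1) = -1)
P = -270 (P = 9*((5*(-1))*(-2*(-3))) = 9*(-5*6) = 9*(-30) = -270)
P*(0 - 2*x) = -270*(0 - 2*(-24)) = -270*(0 + 48) = -270*48 = -12960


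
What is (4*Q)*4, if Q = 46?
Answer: 736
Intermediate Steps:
(4*Q)*4 = (4*46)*4 = 184*4 = 736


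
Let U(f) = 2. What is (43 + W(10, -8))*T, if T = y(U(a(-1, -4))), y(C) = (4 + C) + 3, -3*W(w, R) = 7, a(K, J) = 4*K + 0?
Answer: 366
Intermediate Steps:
a(K, J) = 4*K
W(w, R) = -7/3 (W(w, R) = -⅓*7 = -7/3)
y(C) = 7 + C
T = 9 (T = 7 + 2 = 9)
(43 + W(10, -8))*T = (43 - 7/3)*9 = (122/3)*9 = 366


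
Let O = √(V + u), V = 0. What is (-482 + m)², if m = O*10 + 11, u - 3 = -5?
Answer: 221641 - 9420*I*√2 ≈ 2.2164e+5 - 13322.0*I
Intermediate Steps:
u = -2 (u = 3 - 5 = -2)
O = I*√2 (O = √(0 - 2) = √(-2) = I*√2 ≈ 1.4142*I)
m = 11 + 10*I*√2 (m = (I*√2)*10 + 11 = 10*I*√2 + 11 = 11 + 10*I*√2 ≈ 11.0 + 14.142*I)
(-482 + m)² = (-482 + (11 + 10*I*√2))² = (-471 + 10*I*√2)²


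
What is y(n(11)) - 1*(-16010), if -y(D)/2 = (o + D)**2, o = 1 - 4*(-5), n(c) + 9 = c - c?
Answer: 15722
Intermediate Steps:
n(c) = -9 (n(c) = -9 + (c - c) = -9 + 0 = -9)
o = 21 (o = 1 + 20 = 21)
y(D) = -2*(21 + D)**2
y(n(11)) - 1*(-16010) = -2*(21 - 9)**2 - 1*(-16010) = -2*12**2 + 16010 = -2*144 + 16010 = -288 + 16010 = 15722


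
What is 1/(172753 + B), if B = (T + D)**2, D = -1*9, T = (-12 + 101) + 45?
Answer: 1/188378 ≈ 5.3085e-6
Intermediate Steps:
T = 134 (T = 89 + 45 = 134)
D = -9
B = 15625 (B = (134 - 9)**2 = 125**2 = 15625)
1/(172753 + B) = 1/(172753 + 15625) = 1/188378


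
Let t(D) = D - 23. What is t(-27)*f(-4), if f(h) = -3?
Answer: 150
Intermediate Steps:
t(D) = -23 + D
t(-27)*f(-4) = (-23 - 27)*(-3) = -50*(-3) = 150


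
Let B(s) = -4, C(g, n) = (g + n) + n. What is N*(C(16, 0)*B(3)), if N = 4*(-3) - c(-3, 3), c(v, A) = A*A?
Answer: 1344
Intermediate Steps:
C(g, n) = g + 2*n
c(v, A) = A²
N = -21 (N = 4*(-3) - 1*3² = -12 - 1*9 = -12 - 9 = -21)
N*(C(16, 0)*B(3)) = -21*(16 + 2*0)*(-4) = -21*(16 + 0)*(-4) = -336*(-4) = -21*(-64) = 1344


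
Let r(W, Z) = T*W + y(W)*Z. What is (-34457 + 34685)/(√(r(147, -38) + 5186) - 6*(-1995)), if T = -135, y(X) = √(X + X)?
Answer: 228/(11970 + I*√(14659 + 266*√6)) ≈ 0.019046 - 0.00019688*I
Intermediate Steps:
y(X) = √2*√X (y(X) = √(2*X) = √2*√X)
r(W, Z) = -135*W + Z*√2*√W (r(W, Z) = -135*W + (√2*√W)*Z = -135*W + Z*√2*√W)
(-34457 + 34685)/(√(r(147, -38) + 5186) - 6*(-1995)) = (-34457 + 34685)/(√((-135*147 - 38*√2*√147) + 5186) - 6*(-1995)) = 228/(√((-19845 - 38*√2*7*√3) + 5186) + 11970) = 228/(√((-19845 - 266*√6) + 5186) + 11970) = 228/(√(-14659 - 266*√6) + 11970) = 228/(11970 + √(-14659 - 266*√6))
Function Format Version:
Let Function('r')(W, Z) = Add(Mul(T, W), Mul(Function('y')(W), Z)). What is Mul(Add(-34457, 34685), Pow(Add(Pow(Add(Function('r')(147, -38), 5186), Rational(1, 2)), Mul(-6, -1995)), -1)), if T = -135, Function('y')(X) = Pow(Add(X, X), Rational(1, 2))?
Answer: Mul(228, Pow(Add(11970, Mul(I, Pow(Add(14659, Mul(266, Pow(6, Rational(1, 2)))), Rational(1, 2)))), -1)) ≈ Add(0.019046, Mul(-0.00019688, I))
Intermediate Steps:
Function('y')(X) = Mul(Pow(2, Rational(1, 2)), Pow(X, Rational(1, 2))) (Function('y')(X) = Pow(Mul(2, X), Rational(1, 2)) = Mul(Pow(2, Rational(1, 2)), Pow(X, Rational(1, 2))))
Function('r')(W, Z) = Add(Mul(-135, W), Mul(Z, Pow(2, Rational(1, 2)), Pow(W, Rational(1, 2)))) (Function('r')(W, Z) = Add(Mul(-135, W), Mul(Mul(Pow(2, Rational(1, 2)), Pow(W, Rational(1, 2))), Z)) = Add(Mul(-135, W), Mul(Z, Pow(2, Rational(1, 2)), Pow(W, Rational(1, 2)))))
Mul(Add(-34457, 34685), Pow(Add(Pow(Add(Function('r')(147, -38), 5186), Rational(1, 2)), Mul(-6, -1995)), -1)) = Mul(Add(-34457, 34685), Pow(Add(Pow(Add(Add(Mul(-135, 147), Mul(-38, Pow(2, Rational(1, 2)), Pow(147, Rational(1, 2)))), 5186), Rational(1, 2)), Mul(-6, -1995)), -1)) = Mul(228, Pow(Add(Pow(Add(Add(-19845, Mul(-38, Pow(2, Rational(1, 2)), Mul(7, Pow(3, Rational(1, 2))))), 5186), Rational(1, 2)), 11970), -1)) = Mul(228, Pow(Add(Pow(Add(Add(-19845, Mul(-266, Pow(6, Rational(1, 2)))), 5186), Rational(1, 2)), 11970), -1)) = Mul(228, Pow(Add(Pow(Add(-14659, Mul(-266, Pow(6, Rational(1, 2)))), Rational(1, 2)), 11970), -1)) = Mul(228, Pow(Add(11970, Pow(Add(-14659, Mul(-266, Pow(6, Rational(1, 2)))), Rational(1, 2))), -1))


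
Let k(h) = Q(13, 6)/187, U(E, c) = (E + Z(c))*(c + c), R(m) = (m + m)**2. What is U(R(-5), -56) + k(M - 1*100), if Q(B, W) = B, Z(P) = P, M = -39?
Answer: -921523/187 ≈ -4927.9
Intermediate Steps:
R(m) = 4*m**2 (R(m) = (2*m)**2 = 4*m**2)
U(E, c) = 2*c*(E + c) (U(E, c) = (E + c)*(c + c) = (E + c)*(2*c) = 2*c*(E + c))
k(h) = 13/187
U(R(-5), -56) + k(M - 1*100) = 2*(-56)*(4*(-5)**2 - 56) + 13/187 = 2*(-56)*(4*25 - 56) + 13/187 = 2*(-56)*(100 - 56) + 13/187 = 2*(-56)*44 + 13/187 = -4928 + 13/187 = -921523/187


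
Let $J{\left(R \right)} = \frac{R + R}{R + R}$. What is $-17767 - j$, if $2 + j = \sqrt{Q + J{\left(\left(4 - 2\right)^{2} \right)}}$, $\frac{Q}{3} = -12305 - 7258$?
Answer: $-17765 - 8 i \sqrt{917} \approx -17765.0 - 242.26 i$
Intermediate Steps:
$Q = -58689$ ($Q = 3 \left(-12305 - 7258\right) = 3 \left(-19563\right) = -58689$)
$J{\left(R \right)} = 1$ ($J{\left(R \right)} = \frac{2 R}{2 R} = 2 R \frac{1}{2 R} = 1$)
$j = -2 + 8 i \sqrt{917}$ ($j = -2 + \sqrt{-58689 + 1} = -2 + \sqrt{-58688} = -2 + 8 i \sqrt{917} \approx -2.0 + 242.26 i$)
$-17767 - j = -17767 - \left(-2 + 8 i \sqrt{917}\right) = -17767 + \left(2 - 8 i \sqrt{917}\right) = -17765 - 8 i \sqrt{917}$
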